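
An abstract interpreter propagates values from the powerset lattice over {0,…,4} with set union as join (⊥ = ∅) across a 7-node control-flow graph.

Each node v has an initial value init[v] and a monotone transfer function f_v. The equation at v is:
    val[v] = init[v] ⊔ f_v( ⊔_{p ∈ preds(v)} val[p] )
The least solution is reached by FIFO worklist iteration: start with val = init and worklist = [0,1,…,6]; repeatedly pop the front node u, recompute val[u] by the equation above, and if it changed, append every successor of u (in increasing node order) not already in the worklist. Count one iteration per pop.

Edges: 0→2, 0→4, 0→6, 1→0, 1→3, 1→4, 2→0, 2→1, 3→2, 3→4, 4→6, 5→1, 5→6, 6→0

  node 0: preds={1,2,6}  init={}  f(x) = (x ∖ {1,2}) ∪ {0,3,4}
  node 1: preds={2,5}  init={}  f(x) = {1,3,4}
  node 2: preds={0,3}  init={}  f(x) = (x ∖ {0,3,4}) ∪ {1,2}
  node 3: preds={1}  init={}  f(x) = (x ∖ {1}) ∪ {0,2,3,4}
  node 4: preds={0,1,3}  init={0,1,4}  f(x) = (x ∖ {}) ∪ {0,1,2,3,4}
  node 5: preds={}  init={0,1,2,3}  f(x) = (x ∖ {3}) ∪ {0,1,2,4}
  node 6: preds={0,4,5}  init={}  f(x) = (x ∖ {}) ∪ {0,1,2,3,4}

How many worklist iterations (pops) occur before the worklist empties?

10

Worklist (10 pops):
  #1 pop 0: in={} → {0,3,4} (was {}); enqueue []
  #2 pop 1: in={0,1,2,3} → {1,3,4} (was {}); enqueue [0]
  #3 pop 2: in={0,3,4} → {1,2} (was {}); enqueue [1]
  #4 pop 3: in={1,3,4} → {0,2,3,4} (was {}); enqueue [2]
  #5 pop 4: in={0,1,2,3,4} → {0,1,2,3,4} (was {0,1,4}); enqueue []
  #6 pop 5: in={} → {0,1,2,3,4} (was {0,1,2,3}); enqueue []
  #7 pop 6: in={0,1,2,3,4} → {0,1,2,3,4} (was {}); enqueue []
  #8 pop 0: in={0,1,2,3,4} → {0,3,4} (no change)
  #9 pop 1: in={0,1,2,3,4} → {1,3,4} (no change)
  #10 pop 2: in={0,2,3,4} → {1,2} (no change)

Fixpoint:
  val[0] = {0,3,4}
  val[1] = {1,3,4}
  val[2] = {1,2}
  val[3] = {0,2,3,4}
  val[4] = {0,1,2,3,4}
  val[5] = {0,1,2,3,4}
  val[6] = {0,1,2,3,4}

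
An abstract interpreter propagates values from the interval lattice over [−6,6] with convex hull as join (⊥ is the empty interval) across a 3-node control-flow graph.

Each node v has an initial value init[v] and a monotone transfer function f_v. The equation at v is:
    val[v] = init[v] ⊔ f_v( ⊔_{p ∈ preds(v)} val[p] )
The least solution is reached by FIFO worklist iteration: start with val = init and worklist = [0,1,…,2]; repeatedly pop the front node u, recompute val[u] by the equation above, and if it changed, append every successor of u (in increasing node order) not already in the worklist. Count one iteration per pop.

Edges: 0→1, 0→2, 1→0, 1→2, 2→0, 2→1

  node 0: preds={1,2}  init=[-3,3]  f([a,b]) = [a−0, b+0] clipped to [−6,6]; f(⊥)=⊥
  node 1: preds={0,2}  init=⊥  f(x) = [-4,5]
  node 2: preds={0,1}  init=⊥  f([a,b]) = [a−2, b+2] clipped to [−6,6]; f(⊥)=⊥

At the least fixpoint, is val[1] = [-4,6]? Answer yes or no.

no

Iteration log — 6 steps:
  step 1. node 0  ⊔preds=⊥  new=[-3,3]  stable
  step 2. node 1  ⊔preds=[-3,3]  new=[-4,5]  old=⊥  +wl: 0
  step 3. node 2  ⊔preds=[-4,5]  new=[-6,6]  old=⊥  +wl: 1
  step 4. node 0  ⊔preds=[-6,6]  new=[-6,6]  old=[-3,3]  +wl: 2
  step 5. node 1  ⊔preds=[-6,6]  new=[-4,5]  stable
  step 6. node 2  ⊔preds=[-6,6]  new=[-6,6]  stable

Least fixpoint reached:
  node 0: [-6,6]
  node 1: [-4,5]
  node 2: [-6,6]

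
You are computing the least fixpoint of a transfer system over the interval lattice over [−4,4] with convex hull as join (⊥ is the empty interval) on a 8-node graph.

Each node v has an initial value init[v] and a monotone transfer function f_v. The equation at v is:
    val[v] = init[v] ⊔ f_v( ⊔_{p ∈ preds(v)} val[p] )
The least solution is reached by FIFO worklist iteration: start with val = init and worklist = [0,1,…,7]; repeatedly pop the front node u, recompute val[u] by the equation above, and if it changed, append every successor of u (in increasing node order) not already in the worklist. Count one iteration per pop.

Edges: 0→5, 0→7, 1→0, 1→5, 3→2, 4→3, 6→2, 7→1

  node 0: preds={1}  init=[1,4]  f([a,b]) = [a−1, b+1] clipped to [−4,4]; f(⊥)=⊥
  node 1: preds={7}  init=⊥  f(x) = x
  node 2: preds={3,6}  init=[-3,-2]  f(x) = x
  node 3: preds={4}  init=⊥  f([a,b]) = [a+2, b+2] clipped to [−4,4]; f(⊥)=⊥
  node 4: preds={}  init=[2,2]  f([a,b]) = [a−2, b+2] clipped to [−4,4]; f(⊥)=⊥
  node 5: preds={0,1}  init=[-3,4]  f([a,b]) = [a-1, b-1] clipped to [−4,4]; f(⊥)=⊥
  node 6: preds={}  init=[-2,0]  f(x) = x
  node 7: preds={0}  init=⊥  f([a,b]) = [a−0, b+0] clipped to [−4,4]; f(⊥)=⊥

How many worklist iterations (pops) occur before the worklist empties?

32

Worklist (32 pops):
  #1 pop 0: in=⊥ → [1,4] (no change)
  #2 pop 1: in=⊥ → ⊥ (no change)
  #3 pop 2: in=[-2,0] → [-3,0] (was [-3,-2]); enqueue []
  #4 pop 3: in=[2,2] → [4,4] (was ⊥); enqueue [2]
  #5 pop 4: in=⊥ → [2,2] (no change)
  #6 pop 5: in=[1,4] → [-3,4] (no change)
  #7 pop 6: in=⊥ → [-2,0] (no change)
  #8 pop 7: in=[1,4] → [1,4] (was ⊥); enqueue [1]
  #9 pop 2: in=[-2,4] → [-3,4] (was [-3,0]); enqueue []
  #10 pop 1: in=[1,4] → [1,4] (was ⊥); enqueue [0,5]
  #11 pop 0: in=[1,4] → [0,4] (was [1,4]); enqueue [7]
  #12 pop 5: in=[0,4] → [-3,4] (no change)
  #13 pop 7: in=[0,4] → [0,4] (was [1,4]); enqueue [1]
  #14 pop 1: in=[0,4] → [0,4] (was [1,4]); enqueue [0,5]
  #15 pop 0: in=[0,4] → [-1,4] (was [0,4]); enqueue [7]
  #16 pop 5: in=[-1,4] → [-3,4] (no change)
  #17 pop 7: in=[-1,4] → [-1,4] (was [0,4]); enqueue [1]
  #18 pop 1: in=[-1,4] → [-1,4] (was [0,4]); enqueue [0,5]
  #19 pop 0: in=[-1,4] → [-2,4] (was [-1,4]); enqueue [7]
  #20 pop 5: in=[-2,4] → [-3,4] (no change)
  #21 pop 7: in=[-2,4] → [-2,4] (was [-1,4]); enqueue [1]
  #22 pop 1: in=[-2,4] → [-2,4] (was [-1,4]); enqueue [0,5]
  #23 pop 0: in=[-2,4] → [-3,4] (was [-2,4]); enqueue [7]
  #24 pop 5: in=[-3,4] → [-4,4] (was [-3,4]); enqueue []
  #25 pop 7: in=[-3,4] → [-3,4] (was [-2,4]); enqueue [1]
  #26 pop 1: in=[-3,4] → [-3,4] (was [-2,4]); enqueue [0,5]
  #27 pop 0: in=[-3,4] → [-4,4] (was [-3,4]); enqueue [7]
  #28 pop 5: in=[-4,4] → [-4,4] (no change)
  #29 pop 7: in=[-4,4] → [-4,4] (was [-3,4]); enqueue [1]
  #30 pop 1: in=[-4,4] → [-4,4] (was [-3,4]); enqueue [0,5]
  #31 pop 0: in=[-4,4] → [-4,4] (no change)
  #32 pop 5: in=[-4,4] → [-4,4] (no change)

Fixpoint:
  val[0] = [-4,4]
  val[1] = [-4,4]
  val[2] = [-3,4]
  val[3] = [4,4]
  val[4] = [2,2]
  val[5] = [-4,4]
  val[6] = [-2,0]
  val[7] = [-4,4]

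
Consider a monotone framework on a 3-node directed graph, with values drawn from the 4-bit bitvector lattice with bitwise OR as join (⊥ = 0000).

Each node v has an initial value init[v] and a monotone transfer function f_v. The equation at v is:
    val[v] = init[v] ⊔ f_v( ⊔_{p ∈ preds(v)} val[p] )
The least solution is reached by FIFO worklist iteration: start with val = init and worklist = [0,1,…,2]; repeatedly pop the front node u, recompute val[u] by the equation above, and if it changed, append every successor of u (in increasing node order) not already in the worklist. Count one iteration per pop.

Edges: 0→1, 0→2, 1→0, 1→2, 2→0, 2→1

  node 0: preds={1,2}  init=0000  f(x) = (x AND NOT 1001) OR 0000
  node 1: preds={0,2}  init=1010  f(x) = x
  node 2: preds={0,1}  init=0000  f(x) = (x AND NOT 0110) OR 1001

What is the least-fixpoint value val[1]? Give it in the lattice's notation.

1011

Iteration log — 7 steps:
  step 1. node 0  ⊔preds=1010  new=0010  old=0000  +wl: 
  step 2. node 1  ⊔preds=0010  new=1010  stable
  step 3. node 2  ⊔preds=1010  new=1001  old=0000  +wl: 0,1
  step 4. node 0  ⊔preds=1011  new=0010  stable
  step 5. node 1  ⊔preds=1011  new=1011  old=1010  +wl: 0,2
  step 6. node 0  ⊔preds=1011  new=0010  stable
  step 7. node 2  ⊔preds=1011  new=1001  stable

Least fixpoint reached:
  node 0: 0010
  node 1: 1011
  node 2: 1001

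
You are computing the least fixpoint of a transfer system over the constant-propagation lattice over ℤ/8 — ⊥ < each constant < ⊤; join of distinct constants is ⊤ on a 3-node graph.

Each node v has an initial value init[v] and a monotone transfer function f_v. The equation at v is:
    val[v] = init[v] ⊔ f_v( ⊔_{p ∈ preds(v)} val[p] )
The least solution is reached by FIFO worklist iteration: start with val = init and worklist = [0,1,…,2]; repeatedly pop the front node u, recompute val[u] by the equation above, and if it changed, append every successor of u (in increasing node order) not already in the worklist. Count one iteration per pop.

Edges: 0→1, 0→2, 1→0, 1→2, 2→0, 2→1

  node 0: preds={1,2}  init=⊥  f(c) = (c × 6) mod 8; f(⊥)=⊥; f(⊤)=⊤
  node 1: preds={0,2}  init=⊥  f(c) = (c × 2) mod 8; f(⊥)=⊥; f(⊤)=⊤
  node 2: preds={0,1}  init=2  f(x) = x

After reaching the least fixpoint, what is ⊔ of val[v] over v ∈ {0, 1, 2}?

⊤

Worklist (6 pops):
  #1 pop 0: in=2 → 4 (was ⊥); enqueue []
  #2 pop 1: in=⊤ → ⊤ (was ⊥); enqueue [0]
  #3 pop 2: in=⊤ → ⊤ (was 2); enqueue [1]
  #4 pop 0: in=⊤ → ⊤ (was 4); enqueue [2]
  #5 pop 1: in=⊤ → ⊤ (no change)
  #6 pop 2: in=⊤ → ⊤ (no change)

Fixpoint:
  val[0] = ⊤
  val[1] = ⊤
  val[2] = ⊤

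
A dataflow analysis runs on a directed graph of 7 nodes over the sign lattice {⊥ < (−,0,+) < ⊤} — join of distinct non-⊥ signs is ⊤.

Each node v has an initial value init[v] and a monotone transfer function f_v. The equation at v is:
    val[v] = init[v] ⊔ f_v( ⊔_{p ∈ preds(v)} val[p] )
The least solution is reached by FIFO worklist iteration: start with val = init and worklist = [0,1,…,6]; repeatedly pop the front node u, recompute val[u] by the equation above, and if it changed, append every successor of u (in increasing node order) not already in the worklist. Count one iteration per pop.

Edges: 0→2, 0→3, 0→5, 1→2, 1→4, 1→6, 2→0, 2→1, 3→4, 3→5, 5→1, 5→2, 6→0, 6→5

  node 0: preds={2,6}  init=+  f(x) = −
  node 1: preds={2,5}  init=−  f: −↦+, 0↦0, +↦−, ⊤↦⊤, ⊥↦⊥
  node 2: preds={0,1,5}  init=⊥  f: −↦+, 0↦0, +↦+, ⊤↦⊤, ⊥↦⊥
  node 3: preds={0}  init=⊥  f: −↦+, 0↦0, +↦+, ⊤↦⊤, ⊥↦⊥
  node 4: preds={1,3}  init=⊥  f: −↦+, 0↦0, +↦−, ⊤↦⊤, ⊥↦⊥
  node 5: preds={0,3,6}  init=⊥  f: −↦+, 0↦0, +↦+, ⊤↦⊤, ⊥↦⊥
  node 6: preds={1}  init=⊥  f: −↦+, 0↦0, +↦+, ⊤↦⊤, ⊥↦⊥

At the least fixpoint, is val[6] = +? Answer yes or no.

Iteration log — 15 steps:
  step 1. node 0  ⊔preds=⊥  new=⊤  old=+  +wl: 
  step 2. node 1  ⊔preds=⊥  new=−  stable
  step 3. node 2  ⊔preds=⊤  new=⊤  old=⊥  +wl: 0,1
  step 4. node 3  ⊔preds=⊤  new=⊤  old=⊥  +wl: 
  step 5. node 4  ⊔preds=⊤  new=⊤  old=⊥  +wl: 
  step 6. node 5  ⊔preds=⊤  new=⊤  old=⊥  +wl: 2
  step 7. node 6  ⊔preds=−  new=+  old=⊥  +wl: 5
  step 8. node 0  ⊔preds=⊤  new=⊤  stable
  step 9. node 1  ⊔preds=⊤  new=⊤  old=−  +wl: 4,6
  step 10. node 2  ⊔preds=⊤  new=⊤  stable
  step 11. node 5  ⊔preds=⊤  new=⊤  stable
  step 12. node 4  ⊔preds=⊤  new=⊤  stable
  step 13. node 6  ⊔preds=⊤  new=⊤  old=+  +wl: 0,5
  step 14. node 0  ⊔preds=⊤  new=⊤  stable
  step 15. node 5  ⊔preds=⊤  new=⊤  stable

Least fixpoint reached:
  node 0: ⊤
  node 1: ⊤
  node 2: ⊤
  node 3: ⊤
  node 4: ⊤
  node 5: ⊤
  node 6: ⊤

no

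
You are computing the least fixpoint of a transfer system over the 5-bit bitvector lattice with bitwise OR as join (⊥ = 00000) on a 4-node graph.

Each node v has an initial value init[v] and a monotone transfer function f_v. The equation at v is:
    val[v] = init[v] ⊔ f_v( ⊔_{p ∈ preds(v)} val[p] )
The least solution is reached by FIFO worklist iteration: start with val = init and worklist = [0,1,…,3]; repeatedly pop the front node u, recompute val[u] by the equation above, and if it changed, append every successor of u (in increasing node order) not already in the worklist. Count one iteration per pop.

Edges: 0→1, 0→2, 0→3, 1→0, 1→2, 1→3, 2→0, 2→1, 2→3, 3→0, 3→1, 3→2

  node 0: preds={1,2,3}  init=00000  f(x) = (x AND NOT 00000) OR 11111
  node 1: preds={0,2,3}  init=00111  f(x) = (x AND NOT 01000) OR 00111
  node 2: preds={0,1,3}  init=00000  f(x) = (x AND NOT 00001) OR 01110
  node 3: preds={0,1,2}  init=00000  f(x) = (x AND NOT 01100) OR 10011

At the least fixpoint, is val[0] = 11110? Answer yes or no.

no

Trace (7 dequeues):
  [1] u=0 | in 00111 | out 11111 | prev 00000 | push {}
  [2] u=1 | in 11111 | out 10111 | prev 00111 | push {0}
  [3] u=2 | in 11111 | out 11110 | prev 00000 | push {1}
  [4] u=3 | in 11111 | out 10011 | prev 00000 | push {2}
  [5] u=0 | in 11111 | out 11111 | ==
  [6] u=1 | in 11111 | out 10111 | ==
  [7] u=2 | in 11111 | out 11110 | ==

Converged values:
  [0] 11111
  [1] 10111
  [2] 11110
  [3] 10011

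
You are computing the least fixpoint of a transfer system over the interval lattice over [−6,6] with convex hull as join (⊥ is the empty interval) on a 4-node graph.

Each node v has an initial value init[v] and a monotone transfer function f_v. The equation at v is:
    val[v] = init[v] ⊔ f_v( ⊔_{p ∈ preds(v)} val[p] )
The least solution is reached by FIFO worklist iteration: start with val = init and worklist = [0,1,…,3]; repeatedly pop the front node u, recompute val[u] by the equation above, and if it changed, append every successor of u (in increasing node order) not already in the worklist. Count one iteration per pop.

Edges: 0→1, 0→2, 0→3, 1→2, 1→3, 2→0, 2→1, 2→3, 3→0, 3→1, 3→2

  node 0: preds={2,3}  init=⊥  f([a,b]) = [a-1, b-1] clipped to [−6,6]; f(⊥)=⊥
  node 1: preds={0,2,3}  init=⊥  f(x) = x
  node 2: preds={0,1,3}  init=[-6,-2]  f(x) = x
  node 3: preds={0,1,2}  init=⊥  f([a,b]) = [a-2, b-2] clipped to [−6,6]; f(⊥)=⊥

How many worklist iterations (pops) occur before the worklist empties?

Trace (7 dequeues):
  [1] u=0 | in [-6,-2] | out [-6,-3] | prev ⊥ | push {}
  [2] u=1 | in [-6,-2] | out [-6,-2] | prev ⊥ | push {}
  [3] u=2 | in [-6,-2] | out [-6,-2] | ==
  [4] u=3 | in [-6,-2] | out [-6,-4] | prev ⊥ | push {0,1,2}
  [5] u=0 | in [-6,-2] | out [-6,-3] | ==
  [6] u=1 | in [-6,-2] | out [-6,-2] | ==
  [7] u=2 | in [-6,-2] | out [-6,-2] | ==

Converged values:
  [0] [-6,-3]
  [1] [-6,-2]
  [2] [-6,-2]
  [3] [-6,-4]

7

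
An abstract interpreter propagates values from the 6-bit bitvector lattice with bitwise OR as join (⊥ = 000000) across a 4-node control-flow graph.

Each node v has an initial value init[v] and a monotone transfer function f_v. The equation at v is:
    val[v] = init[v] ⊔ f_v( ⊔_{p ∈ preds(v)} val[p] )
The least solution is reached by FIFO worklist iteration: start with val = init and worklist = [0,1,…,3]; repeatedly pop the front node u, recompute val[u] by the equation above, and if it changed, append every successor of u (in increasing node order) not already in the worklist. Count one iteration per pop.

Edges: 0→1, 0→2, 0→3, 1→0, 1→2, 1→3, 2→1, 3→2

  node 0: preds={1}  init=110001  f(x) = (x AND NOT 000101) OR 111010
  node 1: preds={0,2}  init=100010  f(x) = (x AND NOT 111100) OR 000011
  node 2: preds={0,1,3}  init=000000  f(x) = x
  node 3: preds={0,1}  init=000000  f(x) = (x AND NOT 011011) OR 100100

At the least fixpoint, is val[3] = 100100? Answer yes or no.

yes

Iteration log — 8 steps:
  step 1. node 0  ⊔preds=100010  new=111011  old=110001  +wl: 
  step 2. node 1  ⊔preds=111011  new=100011  old=100010  +wl: 0
  step 3. node 2  ⊔preds=111011  new=111011  old=000000  +wl: 1
  step 4. node 3  ⊔preds=111011  new=100100  old=000000  +wl: 2
  step 5. node 0  ⊔preds=100011  new=111011  stable
  step 6. node 1  ⊔preds=111011  new=100011  stable
  step 7. node 2  ⊔preds=111111  new=111111  old=111011  +wl: 1
  step 8. node 1  ⊔preds=111111  new=100011  stable

Least fixpoint reached:
  node 0: 111011
  node 1: 100011
  node 2: 111111
  node 3: 100100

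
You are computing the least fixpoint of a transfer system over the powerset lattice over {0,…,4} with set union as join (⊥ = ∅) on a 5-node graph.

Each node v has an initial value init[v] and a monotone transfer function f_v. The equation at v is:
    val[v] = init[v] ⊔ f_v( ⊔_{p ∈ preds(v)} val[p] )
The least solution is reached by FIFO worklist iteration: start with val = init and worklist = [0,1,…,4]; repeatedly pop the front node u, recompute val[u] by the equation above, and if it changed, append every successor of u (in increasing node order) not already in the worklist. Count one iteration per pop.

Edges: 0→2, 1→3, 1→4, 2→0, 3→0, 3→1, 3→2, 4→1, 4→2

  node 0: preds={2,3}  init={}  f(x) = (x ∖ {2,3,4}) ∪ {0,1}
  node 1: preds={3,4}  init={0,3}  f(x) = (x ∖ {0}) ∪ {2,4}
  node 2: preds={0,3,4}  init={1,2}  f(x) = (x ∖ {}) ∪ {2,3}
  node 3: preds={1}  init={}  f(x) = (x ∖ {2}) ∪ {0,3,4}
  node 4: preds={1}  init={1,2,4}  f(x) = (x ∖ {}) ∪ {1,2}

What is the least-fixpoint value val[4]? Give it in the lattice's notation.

Worklist (8 pops):
  #1 pop 0: in={1,2} → {0,1} (was {}); enqueue []
  #2 pop 1: in={1,2,4} → {0,1,2,3,4} (was {0,3}); enqueue []
  #3 pop 2: in={0,1,2,4} → {0,1,2,3,4} (was {1,2}); enqueue [0]
  #4 pop 3: in={0,1,2,3,4} → {0,1,3,4} (was {}); enqueue [1,2]
  #5 pop 4: in={0,1,2,3,4} → {0,1,2,3,4} (was {1,2,4}); enqueue []
  #6 pop 0: in={0,1,2,3,4} → {0,1} (no change)
  #7 pop 1: in={0,1,2,3,4} → {0,1,2,3,4} (no change)
  #8 pop 2: in={0,1,2,3,4} → {0,1,2,3,4} (no change)

Fixpoint:
  val[0] = {0,1}
  val[1] = {0,1,2,3,4}
  val[2] = {0,1,2,3,4}
  val[3] = {0,1,3,4}
  val[4] = {0,1,2,3,4}

{0,1,2,3,4}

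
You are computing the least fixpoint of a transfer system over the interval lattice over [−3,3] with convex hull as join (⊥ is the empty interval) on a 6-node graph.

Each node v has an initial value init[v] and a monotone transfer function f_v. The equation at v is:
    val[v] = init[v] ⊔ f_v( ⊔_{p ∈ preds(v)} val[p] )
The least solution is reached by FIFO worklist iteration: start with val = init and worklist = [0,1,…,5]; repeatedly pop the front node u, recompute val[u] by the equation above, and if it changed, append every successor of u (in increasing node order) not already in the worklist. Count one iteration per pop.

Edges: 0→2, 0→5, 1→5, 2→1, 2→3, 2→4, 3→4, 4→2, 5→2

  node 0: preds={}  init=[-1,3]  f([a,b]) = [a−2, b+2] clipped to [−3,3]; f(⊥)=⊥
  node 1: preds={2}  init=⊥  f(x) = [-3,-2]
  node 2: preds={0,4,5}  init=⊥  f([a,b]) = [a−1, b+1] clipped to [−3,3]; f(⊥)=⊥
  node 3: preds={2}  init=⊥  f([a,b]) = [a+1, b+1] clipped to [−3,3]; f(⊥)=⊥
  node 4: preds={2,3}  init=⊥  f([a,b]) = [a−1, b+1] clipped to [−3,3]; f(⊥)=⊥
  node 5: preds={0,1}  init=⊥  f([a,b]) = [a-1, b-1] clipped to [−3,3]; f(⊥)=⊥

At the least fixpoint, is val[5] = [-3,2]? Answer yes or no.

yes

Iteration log — 11 steps:
  step 1. node 0  ⊔preds=⊥  new=[-1,3]  stable
  step 2. node 1  ⊔preds=⊥  new=[-3,-2]  old=⊥  +wl: 
  step 3. node 2  ⊔preds=[-1,3]  new=[-2,3]  old=⊥  +wl: 1
  step 4. node 3  ⊔preds=[-2,3]  new=[-1,3]  old=⊥  +wl: 
  step 5. node 4  ⊔preds=[-2,3]  new=[-3,3]  old=⊥  +wl: 2
  step 6. node 5  ⊔preds=[-3,3]  new=[-3,2]  old=⊥  +wl: 
  step 7. node 1  ⊔preds=[-2,3]  new=[-3,-2]  stable
  step 8. node 2  ⊔preds=[-3,3]  new=[-3,3]  old=[-2,3]  +wl: 1,3,4
  step 9. node 1  ⊔preds=[-3,3]  new=[-3,-2]  stable
  step 10. node 3  ⊔preds=[-3,3]  new=[-2,3]  old=[-1,3]  +wl: 
  step 11. node 4  ⊔preds=[-3,3]  new=[-3,3]  stable

Least fixpoint reached:
  node 0: [-1,3]
  node 1: [-3,-2]
  node 2: [-3,3]
  node 3: [-2,3]
  node 4: [-3,3]
  node 5: [-3,2]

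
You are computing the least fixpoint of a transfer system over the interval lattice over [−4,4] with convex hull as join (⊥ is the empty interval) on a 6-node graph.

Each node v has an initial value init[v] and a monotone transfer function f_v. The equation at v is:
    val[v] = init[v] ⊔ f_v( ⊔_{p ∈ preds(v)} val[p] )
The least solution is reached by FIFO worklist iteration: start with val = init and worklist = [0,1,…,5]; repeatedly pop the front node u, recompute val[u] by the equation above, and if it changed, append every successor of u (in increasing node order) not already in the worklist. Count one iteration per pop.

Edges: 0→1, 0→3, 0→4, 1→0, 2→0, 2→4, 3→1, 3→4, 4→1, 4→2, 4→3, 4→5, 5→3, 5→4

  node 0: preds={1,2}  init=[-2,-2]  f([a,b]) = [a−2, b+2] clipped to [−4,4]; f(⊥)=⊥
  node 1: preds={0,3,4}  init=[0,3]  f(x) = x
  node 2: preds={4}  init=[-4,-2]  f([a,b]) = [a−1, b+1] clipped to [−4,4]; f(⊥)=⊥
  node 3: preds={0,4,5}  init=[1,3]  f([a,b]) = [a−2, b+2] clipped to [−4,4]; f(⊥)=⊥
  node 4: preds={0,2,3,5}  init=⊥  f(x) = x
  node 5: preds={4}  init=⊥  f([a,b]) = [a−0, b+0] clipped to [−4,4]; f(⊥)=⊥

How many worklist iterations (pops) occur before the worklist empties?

12

Trace (12 dequeues):
  [1] u=0 | in [-4,3] | out [-4,4] | prev [-2,-2] | push {}
  [2] u=1 | in [-4,4] | out [-4,4] | prev [0,3] | push {0}
  [3] u=2 | in ⊥ | out [-4,-2] | ==
  [4] u=3 | in [-4,4] | out [-4,4] | prev [1,3] | push {1}
  [5] u=4 | in [-4,4] | out [-4,4] | prev ⊥ | push {2,3}
  [6] u=5 | in [-4,4] | out [-4,4] | prev ⊥ | push {4}
  [7] u=0 | in [-4,4] | out [-4,4] | ==
  [8] u=1 | in [-4,4] | out [-4,4] | ==
  [9] u=2 | in [-4,4] | out [-4,4] | prev [-4,-2] | push {0}
  [10] u=3 | in [-4,4] | out [-4,4] | ==
  [11] u=4 | in [-4,4] | out [-4,4] | ==
  [12] u=0 | in [-4,4] | out [-4,4] | ==

Converged values:
  [0] [-4,4]
  [1] [-4,4]
  [2] [-4,4]
  [3] [-4,4]
  [4] [-4,4]
  [5] [-4,4]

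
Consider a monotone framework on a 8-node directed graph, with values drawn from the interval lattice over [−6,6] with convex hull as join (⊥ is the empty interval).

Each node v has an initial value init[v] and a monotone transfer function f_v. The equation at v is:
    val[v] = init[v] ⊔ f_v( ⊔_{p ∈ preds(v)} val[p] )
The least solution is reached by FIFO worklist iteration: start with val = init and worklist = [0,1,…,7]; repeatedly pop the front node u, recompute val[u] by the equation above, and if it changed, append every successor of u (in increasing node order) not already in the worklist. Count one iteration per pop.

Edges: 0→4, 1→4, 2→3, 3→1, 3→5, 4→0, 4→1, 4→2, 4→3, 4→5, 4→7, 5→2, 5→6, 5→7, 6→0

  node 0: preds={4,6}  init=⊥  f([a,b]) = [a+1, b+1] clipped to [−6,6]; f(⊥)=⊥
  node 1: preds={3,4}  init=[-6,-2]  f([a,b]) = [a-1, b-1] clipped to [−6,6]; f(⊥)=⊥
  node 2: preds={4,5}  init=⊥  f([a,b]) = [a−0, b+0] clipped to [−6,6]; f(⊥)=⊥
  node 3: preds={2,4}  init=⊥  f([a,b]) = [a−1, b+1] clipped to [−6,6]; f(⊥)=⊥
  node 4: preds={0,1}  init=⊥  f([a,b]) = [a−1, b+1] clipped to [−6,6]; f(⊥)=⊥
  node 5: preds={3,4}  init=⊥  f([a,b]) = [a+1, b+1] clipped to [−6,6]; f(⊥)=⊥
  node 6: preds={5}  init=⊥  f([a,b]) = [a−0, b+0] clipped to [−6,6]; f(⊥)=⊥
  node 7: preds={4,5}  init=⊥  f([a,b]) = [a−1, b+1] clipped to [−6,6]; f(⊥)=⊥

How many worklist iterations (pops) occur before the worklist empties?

Iteration log — 38 steps:
  step 1. node 0  ⊔preds=⊥  new=⊥  stable
  step 2. node 1  ⊔preds=⊥  new=[-6,-2]  stable
  step 3. node 2  ⊔preds=⊥  new=⊥  stable
  step 4. node 3  ⊔preds=⊥  new=⊥  stable
  step 5. node 4  ⊔preds=[-6,-2]  new=[-6,-1]  old=⊥  +wl: 0,1,2,3
  step 6. node 5  ⊔preds=[-6,-1]  new=[-5,0]  old=⊥  +wl: 
  step 7. node 6  ⊔preds=[-5,0]  new=[-5,0]  old=⊥  +wl: 
  step 8. node 7  ⊔preds=[-6,0]  new=[-6,1]  old=⊥  +wl: 
  step 9. node 0  ⊔preds=[-6,0]  new=[-5,1]  old=⊥  +wl: 4
  step 10. node 1  ⊔preds=[-6,-1]  new=[-6,-2]  stable
  step 11. node 2  ⊔preds=[-6,0]  new=[-6,0]  old=⊥  +wl: 
  step 12. node 3  ⊔preds=[-6,0]  new=[-6,1]  old=⊥  +wl: 1,5
  step 13. node 4  ⊔preds=[-6,1]  new=[-6,2]  old=[-6,-1]  +wl: 0,2,3,7
  step 14. node 1  ⊔preds=[-6,2]  new=[-6,1]  old=[-6,-2]  +wl: 4
  step 15. node 5  ⊔preds=[-6,2]  new=[-5,3]  old=[-5,0]  +wl: 6
  step 16. node 0  ⊔preds=[-6,2]  new=[-5,3]  old=[-5,1]  +wl: 
  step 17. node 2  ⊔preds=[-6,3]  new=[-6,3]  old=[-6,0]  +wl: 
  step 18. node 3  ⊔preds=[-6,3]  new=[-6,4]  old=[-6,1]  +wl: 1,5
  step 19. node 7  ⊔preds=[-6,3]  new=[-6,4]  old=[-6,1]  +wl: 
  step 20. node 4  ⊔preds=[-6,3]  new=[-6,4]  old=[-6,2]  +wl: 0,2,3,7
  step 21. node 6  ⊔preds=[-5,3]  new=[-5,3]  old=[-5,0]  +wl: 
  step 22. node 1  ⊔preds=[-6,4]  new=[-6,3]  old=[-6,1]  +wl: 4
  step 23. node 5  ⊔preds=[-6,4]  new=[-5,5]  old=[-5,3]  +wl: 6
  step 24. node 0  ⊔preds=[-6,4]  new=[-5,5]  old=[-5,3]  +wl: 
  step 25. node 2  ⊔preds=[-6,5]  new=[-6,5]  old=[-6,3]  +wl: 
  step 26. node 3  ⊔preds=[-6,5]  new=[-6,6]  old=[-6,4]  +wl: 1,5
  step 27. node 7  ⊔preds=[-6,5]  new=[-6,6]  old=[-6,4]  +wl: 
  step 28. node 4  ⊔preds=[-6,5]  new=[-6,6]  old=[-6,4]  +wl: 0,2,3,7
  step 29. node 6  ⊔preds=[-5,5]  new=[-5,5]  old=[-5,3]  +wl: 
  step 30. node 1  ⊔preds=[-6,6]  new=[-6,5]  old=[-6,3]  +wl: 4
  step 31. node 5  ⊔preds=[-6,6]  new=[-5,6]  old=[-5,5]  +wl: 6
  step 32. node 0  ⊔preds=[-6,6]  new=[-5,6]  old=[-5,5]  +wl: 
  step 33. node 2  ⊔preds=[-6,6]  new=[-6,6]  old=[-6,5]  +wl: 
  step 34. node 3  ⊔preds=[-6,6]  new=[-6,6]  stable
  step 35. node 7  ⊔preds=[-6,6]  new=[-6,6]  stable
  step 36. node 4  ⊔preds=[-6,6]  new=[-6,6]  stable
  step 37. node 6  ⊔preds=[-5,6]  new=[-5,6]  old=[-5,5]  +wl: 0
  step 38. node 0  ⊔preds=[-6,6]  new=[-5,6]  stable

Least fixpoint reached:
  node 0: [-5,6]
  node 1: [-6,5]
  node 2: [-6,6]
  node 3: [-6,6]
  node 4: [-6,6]
  node 5: [-5,6]
  node 6: [-5,6]
  node 7: [-6,6]

38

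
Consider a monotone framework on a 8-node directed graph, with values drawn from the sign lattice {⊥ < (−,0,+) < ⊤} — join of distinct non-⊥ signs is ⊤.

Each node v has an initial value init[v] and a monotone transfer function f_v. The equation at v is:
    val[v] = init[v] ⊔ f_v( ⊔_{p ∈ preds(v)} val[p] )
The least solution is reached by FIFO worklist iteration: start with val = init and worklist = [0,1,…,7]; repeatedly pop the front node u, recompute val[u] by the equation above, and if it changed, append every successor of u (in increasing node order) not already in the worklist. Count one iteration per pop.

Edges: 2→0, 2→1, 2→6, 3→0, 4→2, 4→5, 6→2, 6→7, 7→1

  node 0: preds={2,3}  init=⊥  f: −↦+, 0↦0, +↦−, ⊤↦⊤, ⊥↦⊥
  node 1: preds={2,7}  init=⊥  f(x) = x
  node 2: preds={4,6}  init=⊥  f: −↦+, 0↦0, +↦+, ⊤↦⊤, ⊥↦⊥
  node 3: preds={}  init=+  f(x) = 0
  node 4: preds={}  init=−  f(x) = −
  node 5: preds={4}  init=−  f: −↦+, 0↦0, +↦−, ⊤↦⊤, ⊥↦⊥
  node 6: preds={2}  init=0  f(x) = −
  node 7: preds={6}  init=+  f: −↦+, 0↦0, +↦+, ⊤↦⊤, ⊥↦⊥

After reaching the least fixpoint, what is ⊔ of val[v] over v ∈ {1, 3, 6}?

⊤

Worklist (11 pops):
  #1 pop 0: in=+ → − (was ⊥); enqueue []
  #2 pop 1: in=+ → + (was ⊥); enqueue []
  #3 pop 2: in=⊤ → ⊤ (was ⊥); enqueue [0,1]
  #4 pop 3: in=⊥ → ⊤ (was +); enqueue []
  #5 pop 4: in=⊥ → − (no change)
  #6 pop 5: in=− → ⊤ (was −); enqueue []
  #7 pop 6: in=⊤ → ⊤ (was 0); enqueue [2]
  #8 pop 7: in=⊤ → ⊤ (was +); enqueue []
  #9 pop 0: in=⊤ → ⊤ (was −); enqueue []
  #10 pop 1: in=⊤ → ⊤ (was +); enqueue []
  #11 pop 2: in=⊤ → ⊤ (no change)

Fixpoint:
  val[0] = ⊤
  val[1] = ⊤
  val[2] = ⊤
  val[3] = ⊤
  val[4] = −
  val[5] = ⊤
  val[6] = ⊤
  val[7] = ⊤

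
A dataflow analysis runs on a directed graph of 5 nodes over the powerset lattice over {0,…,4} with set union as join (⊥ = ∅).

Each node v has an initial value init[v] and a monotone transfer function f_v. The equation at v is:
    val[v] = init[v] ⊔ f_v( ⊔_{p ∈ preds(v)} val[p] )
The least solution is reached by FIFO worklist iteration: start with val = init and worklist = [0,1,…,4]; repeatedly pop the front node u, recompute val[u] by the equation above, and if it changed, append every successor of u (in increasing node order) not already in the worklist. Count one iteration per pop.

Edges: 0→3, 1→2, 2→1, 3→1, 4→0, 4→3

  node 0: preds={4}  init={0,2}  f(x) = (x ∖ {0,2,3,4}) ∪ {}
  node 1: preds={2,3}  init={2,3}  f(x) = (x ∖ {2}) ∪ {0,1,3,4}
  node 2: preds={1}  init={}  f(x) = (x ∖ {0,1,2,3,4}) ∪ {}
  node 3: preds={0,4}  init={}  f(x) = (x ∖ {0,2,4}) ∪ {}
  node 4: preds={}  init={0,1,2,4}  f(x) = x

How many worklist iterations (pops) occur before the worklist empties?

6

Worklist (6 pops):
  #1 pop 0: in={0,1,2,4} → {0,1,2} (was {0,2}); enqueue []
  #2 pop 1: in={} → {0,1,2,3,4} (was {2,3}); enqueue []
  #3 pop 2: in={0,1,2,3,4} → {} (no change)
  #4 pop 3: in={0,1,2,4} → {1} (was {}); enqueue [1]
  #5 pop 4: in={} → {0,1,2,4} (no change)
  #6 pop 1: in={1} → {0,1,2,3,4} (no change)

Fixpoint:
  val[0] = {0,1,2}
  val[1] = {0,1,2,3,4}
  val[2] = {}
  val[3] = {1}
  val[4] = {0,1,2,4}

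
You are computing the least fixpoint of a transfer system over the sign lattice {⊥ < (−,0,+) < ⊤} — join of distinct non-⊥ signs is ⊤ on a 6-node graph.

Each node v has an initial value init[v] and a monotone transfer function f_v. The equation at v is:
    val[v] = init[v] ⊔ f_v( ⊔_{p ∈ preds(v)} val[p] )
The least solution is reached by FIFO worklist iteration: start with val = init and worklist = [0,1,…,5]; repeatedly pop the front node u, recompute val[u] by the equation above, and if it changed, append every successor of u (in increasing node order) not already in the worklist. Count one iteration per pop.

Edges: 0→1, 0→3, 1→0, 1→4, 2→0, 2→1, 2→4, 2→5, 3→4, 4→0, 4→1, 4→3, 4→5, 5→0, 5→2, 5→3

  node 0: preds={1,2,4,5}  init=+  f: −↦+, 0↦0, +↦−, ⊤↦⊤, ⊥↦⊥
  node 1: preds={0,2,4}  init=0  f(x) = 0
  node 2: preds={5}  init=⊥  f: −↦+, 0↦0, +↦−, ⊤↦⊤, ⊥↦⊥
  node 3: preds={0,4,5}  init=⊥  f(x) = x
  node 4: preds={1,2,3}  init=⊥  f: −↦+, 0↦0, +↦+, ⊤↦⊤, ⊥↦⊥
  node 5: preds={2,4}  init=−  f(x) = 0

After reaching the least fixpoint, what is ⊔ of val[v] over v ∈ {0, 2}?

Worklist (14 pops):
  #1 pop 0: in=⊤ → ⊤ (was +); enqueue []
  #2 pop 1: in=⊤ → 0 (no change)
  #3 pop 2: in=− → + (was ⊥); enqueue [0,1]
  #4 pop 3: in=⊤ → ⊤ (was ⊥); enqueue []
  #5 pop 4: in=⊤ → ⊤ (was ⊥); enqueue [3]
  #6 pop 5: in=⊤ → ⊤ (was −); enqueue [2]
  #7 pop 0: in=⊤ → ⊤ (no change)
  #8 pop 1: in=⊤ → 0 (no change)
  #9 pop 3: in=⊤ → ⊤ (no change)
  #10 pop 2: in=⊤ → ⊤ (was +); enqueue [0,1,4,5]
  #11 pop 0: in=⊤ → ⊤ (no change)
  #12 pop 1: in=⊤ → 0 (no change)
  #13 pop 4: in=⊤ → ⊤ (no change)
  #14 pop 5: in=⊤ → ⊤ (no change)

Fixpoint:
  val[0] = ⊤
  val[1] = 0
  val[2] = ⊤
  val[3] = ⊤
  val[4] = ⊤
  val[5] = ⊤

⊤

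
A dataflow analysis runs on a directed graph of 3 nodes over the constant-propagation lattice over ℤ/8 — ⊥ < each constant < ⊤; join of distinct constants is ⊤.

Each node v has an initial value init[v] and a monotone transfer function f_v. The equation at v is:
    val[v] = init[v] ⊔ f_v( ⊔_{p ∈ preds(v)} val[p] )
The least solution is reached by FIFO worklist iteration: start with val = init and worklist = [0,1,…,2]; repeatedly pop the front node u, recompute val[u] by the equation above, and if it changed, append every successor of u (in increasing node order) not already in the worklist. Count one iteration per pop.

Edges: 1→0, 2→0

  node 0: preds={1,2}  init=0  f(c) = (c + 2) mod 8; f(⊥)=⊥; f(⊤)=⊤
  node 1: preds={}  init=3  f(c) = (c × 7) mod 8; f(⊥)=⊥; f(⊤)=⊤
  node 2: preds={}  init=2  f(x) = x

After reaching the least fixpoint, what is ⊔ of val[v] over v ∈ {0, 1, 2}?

Worklist (3 pops):
  #1 pop 0: in=⊤ → ⊤ (was 0); enqueue []
  #2 pop 1: in=⊥ → 3 (no change)
  #3 pop 2: in=⊥ → 2 (no change)

Fixpoint:
  val[0] = ⊤
  val[1] = 3
  val[2] = 2

⊤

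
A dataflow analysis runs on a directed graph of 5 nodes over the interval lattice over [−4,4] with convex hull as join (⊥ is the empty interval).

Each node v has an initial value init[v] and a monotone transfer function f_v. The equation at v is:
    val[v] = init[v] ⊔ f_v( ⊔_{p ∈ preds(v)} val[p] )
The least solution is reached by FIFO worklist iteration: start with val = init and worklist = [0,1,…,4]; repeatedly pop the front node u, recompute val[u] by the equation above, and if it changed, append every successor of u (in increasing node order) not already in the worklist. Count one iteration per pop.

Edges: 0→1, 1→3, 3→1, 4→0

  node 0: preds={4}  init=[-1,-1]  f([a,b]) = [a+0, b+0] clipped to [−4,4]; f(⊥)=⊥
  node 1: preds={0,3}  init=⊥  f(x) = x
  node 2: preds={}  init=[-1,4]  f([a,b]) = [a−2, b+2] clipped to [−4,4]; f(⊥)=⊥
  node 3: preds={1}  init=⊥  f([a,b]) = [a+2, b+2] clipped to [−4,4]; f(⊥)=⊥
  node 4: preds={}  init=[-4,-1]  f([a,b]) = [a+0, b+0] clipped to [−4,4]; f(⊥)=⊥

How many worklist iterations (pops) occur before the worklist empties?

11

Worklist (11 pops):
  #1 pop 0: in=[-4,-1] → [-4,-1] (was [-1,-1]); enqueue []
  #2 pop 1: in=[-4,-1] → [-4,-1] (was ⊥); enqueue []
  #3 pop 2: in=⊥ → [-1,4] (no change)
  #4 pop 3: in=[-4,-1] → [-2,1] (was ⊥); enqueue [1]
  #5 pop 4: in=⊥ → [-4,-1] (no change)
  #6 pop 1: in=[-4,1] → [-4,1] (was [-4,-1]); enqueue [3]
  #7 pop 3: in=[-4,1] → [-2,3] (was [-2,1]); enqueue [1]
  #8 pop 1: in=[-4,3] → [-4,3] (was [-4,1]); enqueue [3]
  #9 pop 3: in=[-4,3] → [-2,4] (was [-2,3]); enqueue [1]
  #10 pop 1: in=[-4,4] → [-4,4] (was [-4,3]); enqueue [3]
  #11 pop 3: in=[-4,4] → [-2,4] (no change)

Fixpoint:
  val[0] = [-4,-1]
  val[1] = [-4,4]
  val[2] = [-1,4]
  val[3] = [-2,4]
  val[4] = [-4,-1]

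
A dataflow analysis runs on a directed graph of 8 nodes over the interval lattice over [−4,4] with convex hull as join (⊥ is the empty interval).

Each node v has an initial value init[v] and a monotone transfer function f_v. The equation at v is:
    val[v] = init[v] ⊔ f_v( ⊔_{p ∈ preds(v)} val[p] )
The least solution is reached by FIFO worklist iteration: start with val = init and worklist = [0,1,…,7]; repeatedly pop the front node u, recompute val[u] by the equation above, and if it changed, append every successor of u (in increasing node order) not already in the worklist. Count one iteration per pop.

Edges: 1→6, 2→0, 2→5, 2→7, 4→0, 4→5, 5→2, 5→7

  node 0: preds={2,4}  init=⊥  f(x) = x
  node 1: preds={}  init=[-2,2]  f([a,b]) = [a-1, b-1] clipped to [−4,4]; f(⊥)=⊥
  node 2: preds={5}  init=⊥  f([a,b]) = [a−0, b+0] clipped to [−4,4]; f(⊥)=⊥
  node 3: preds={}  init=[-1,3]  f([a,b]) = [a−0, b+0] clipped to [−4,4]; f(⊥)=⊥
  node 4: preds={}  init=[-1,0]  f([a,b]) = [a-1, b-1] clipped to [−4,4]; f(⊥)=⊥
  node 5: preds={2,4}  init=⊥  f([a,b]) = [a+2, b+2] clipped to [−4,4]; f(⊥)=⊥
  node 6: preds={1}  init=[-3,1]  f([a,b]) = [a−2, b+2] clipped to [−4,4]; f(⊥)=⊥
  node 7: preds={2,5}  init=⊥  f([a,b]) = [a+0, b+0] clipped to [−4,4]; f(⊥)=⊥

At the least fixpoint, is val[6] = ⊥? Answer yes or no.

no

Iteration log — 16 steps:
  step 1. node 0  ⊔preds=[-1,0]  new=[-1,0]  old=⊥  +wl: 
  step 2. node 1  ⊔preds=⊥  new=[-2,2]  stable
  step 3. node 2  ⊔preds=⊥  new=⊥  stable
  step 4. node 3  ⊔preds=⊥  new=[-1,3]  stable
  step 5. node 4  ⊔preds=⊥  new=[-1,0]  stable
  step 6. node 5  ⊔preds=[-1,0]  new=[1,2]  old=⊥  +wl: 2
  step 7. node 6  ⊔preds=[-2,2]  new=[-4,4]  old=[-3,1]  +wl: 
  step 8. node 7  ⊔preds=[1,2]  new=[1,2]  old=⊥  +wl: 
  step 9. node 2  ⊔preds=[1,2]  new=[1,2]  old=⊥  +wl: 0,5,7
  step 10. node 0  ⊔preds=[-1,2]  new=[-1,2]  old=[-1,0]  +wl: 
  step 11. node 5  ⊔preds=[-1,2]  new=[1,4]  old=[1,2]  +wl: 2
  step 12. node 7  ⊔preds=[1,4]  new=[1,4]  old=[1,2]  +wl: 
  step 13. node 2  ⊔preds=[1,4]  new=[1,4]  old=[1,2]  +wl: 0,5,7
  step 14. node 0  ⊔preds=[-1,4]  new=[-1,4]  old=[-1,2]  +wl: 
  step 15. node 5  ⊔preds=[-1,4]  new=[1,4]  stable
  step 16. node 7  ⊔preds=[1,4]  new=[1,4]  stable

Least fixpoint reached:
  node 0: [-1,4]
  node 1: [-2,2]
  node 2: [1,4]
  node 3: [-1,3]
  node 4: [-1,0]
  node 5: [1,4]
  node 6: [-4,4]
  node 7: [1,4]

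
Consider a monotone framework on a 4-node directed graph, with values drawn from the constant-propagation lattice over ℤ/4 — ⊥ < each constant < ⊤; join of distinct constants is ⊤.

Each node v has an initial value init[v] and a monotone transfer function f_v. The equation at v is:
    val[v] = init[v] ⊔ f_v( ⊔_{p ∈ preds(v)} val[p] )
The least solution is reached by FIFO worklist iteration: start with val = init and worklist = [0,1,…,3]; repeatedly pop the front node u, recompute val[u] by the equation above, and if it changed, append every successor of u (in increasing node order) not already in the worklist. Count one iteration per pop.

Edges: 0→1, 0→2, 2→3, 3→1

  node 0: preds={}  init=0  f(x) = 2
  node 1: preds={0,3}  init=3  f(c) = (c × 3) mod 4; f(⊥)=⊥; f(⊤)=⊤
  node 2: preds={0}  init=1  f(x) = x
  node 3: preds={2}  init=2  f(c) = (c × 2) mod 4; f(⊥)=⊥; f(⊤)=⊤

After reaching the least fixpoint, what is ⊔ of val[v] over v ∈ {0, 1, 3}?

Worklist (5 pops):
  #1 pop 0: in=⊥ → ⊤ (was 0); enqueue []
  #2 pop 1: in=⊤ → ⊤ (was 3); enqueue []
  #3 pop 2: in=⊤ → ⊤ (was 1); enqueue []
  #4 pop 3: in=⊤ → ⊤ (was 2); enqueue [1]
  #5 pop 1: in=⊤ → ⊤ (no change)

Fixpoint:
  val[0] = ⊤
  val[1] = ⊤
  val[2] = ⊤
  val[3] = ⊤

⊤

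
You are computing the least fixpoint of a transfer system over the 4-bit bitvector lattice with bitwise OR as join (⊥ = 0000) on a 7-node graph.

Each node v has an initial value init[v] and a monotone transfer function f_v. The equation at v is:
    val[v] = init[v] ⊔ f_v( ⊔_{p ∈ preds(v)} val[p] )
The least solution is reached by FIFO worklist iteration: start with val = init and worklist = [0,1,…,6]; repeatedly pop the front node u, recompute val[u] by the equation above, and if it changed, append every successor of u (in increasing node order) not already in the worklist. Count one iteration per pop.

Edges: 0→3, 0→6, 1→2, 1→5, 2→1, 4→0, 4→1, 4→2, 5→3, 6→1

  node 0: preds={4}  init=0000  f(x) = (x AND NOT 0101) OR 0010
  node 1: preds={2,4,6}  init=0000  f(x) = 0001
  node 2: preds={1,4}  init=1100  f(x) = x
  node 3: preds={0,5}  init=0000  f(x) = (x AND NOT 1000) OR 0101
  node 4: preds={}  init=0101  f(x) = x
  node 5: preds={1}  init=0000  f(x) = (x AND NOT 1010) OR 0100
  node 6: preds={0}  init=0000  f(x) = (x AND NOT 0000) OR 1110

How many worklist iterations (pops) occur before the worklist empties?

9

Worklist (9 pops):
  #1 pop 0: in=0101 → 0010 (was 0000); enqueue []
  #2 pop 1: in=1101 → 0001 (was 0000); enqueue []
  #3 pop 2: in=0101 → 1101 (was 1100); enqueue [1]
  #4 pop 3: in=0010 → 0111 (was 0000); enqueue []
  #5 pop 4: in=0000 → 0101 (no change)
  #6 pop 5: in=0001 → 0101 (was 0000); enqueue [3]
  #7 pop 6: in=0010 → 1110 (was 0000); enqueue []
  #8 pop 1: in=1111 → 0001 (no change)
  #9 pop 3: in=0111 → 0111 (no change)

Fixpoint:
  val[0] = 0010
  val[1] = 0001
  val[2] = 1101
  val[3] = 0111
  val[4] = 0101
  val[5] = 0101
  val[6] = 1110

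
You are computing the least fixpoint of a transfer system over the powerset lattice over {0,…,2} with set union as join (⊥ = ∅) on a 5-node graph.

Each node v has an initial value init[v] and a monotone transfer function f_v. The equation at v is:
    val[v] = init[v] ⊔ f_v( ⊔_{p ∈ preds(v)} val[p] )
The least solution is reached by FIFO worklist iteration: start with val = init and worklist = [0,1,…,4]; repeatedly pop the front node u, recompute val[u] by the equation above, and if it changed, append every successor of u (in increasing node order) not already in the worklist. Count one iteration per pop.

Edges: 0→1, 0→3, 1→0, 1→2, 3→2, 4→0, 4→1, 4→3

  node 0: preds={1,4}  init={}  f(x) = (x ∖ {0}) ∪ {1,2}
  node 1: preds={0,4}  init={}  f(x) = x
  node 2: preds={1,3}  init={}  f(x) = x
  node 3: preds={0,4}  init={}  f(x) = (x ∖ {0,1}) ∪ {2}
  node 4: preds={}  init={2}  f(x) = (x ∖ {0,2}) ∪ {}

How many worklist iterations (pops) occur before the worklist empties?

Trace (7 dequeues):
  [1] u=0 | in {2} | out {1,2} | prev {} | push {}
  [2] u=1 | in {1,2} | out {1,2} | prev {} | push {0}
  [3] u=2 | in {1,2} | out {1,2} | prev {} | push {}
  [4] u=3 | in {1,2} | out {2} | prev {} | push {2}
  [5] u=4 | in {} | out {2} | ==
  [6] u=0 | in {1,2} | out {1,2} | ==
  [7] u=2 | in {1,2} | out {1,2} | ==

Converged values:
  [0] {1,2}
  [1] {1,2}
  [2] {1,2}
  [3] {2}
  [4] {2}

7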